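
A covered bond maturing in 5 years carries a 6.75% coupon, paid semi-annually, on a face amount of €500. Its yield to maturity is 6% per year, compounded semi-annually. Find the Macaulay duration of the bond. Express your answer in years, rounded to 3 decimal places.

Periodic yield y = 0.03. Discount each cash flow and weight by its period:
  t   CF        PV=CF/(1+0.03)^t    t·PV
  1       16.875        16.3835        16.3835
  2       16.875        15.9063        31.8126
  3       16.875        15.4430        46.3290
  4       16.875        14.9932        59.9729
  5       16.875        14.5565        72.7826
  6       16.875        14.1325        84.7953
  7       16.875        13.7209        96.0464
  8       16.875        13.3213       106.5702
  9       16.875        12.9333       116.3995
  10     516.875       384.6035     3,846.0354
  Σ                    515.9941     4,477.1276
Price P = Σ PV = 515.9941.
Macaulay duration = Σ(t·PV) / P = 4,477.1276 / 515.9941 = 8.67670 half-year periods.
In years: 8.67670 / 2 = 4.33835 years.

4.338 years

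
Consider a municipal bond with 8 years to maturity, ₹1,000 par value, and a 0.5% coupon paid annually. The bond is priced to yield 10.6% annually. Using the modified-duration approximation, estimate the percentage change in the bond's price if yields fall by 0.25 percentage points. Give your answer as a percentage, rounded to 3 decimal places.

+1.758%

Periodic yield y = 0.106. Modified duration first:
  t   CF        PV=CF/(1+0.106)^t    t·PV
  1         5.00         4.5208         4.5208
  2         5.00         4.0875         8.1750
  3         5.00         3.6958        11.0873
  4         5.00         3.3416        13.3662
  5         5.00         3.0213        15.1065
  6         5.00         2.7317        16.3904
  7         5.00         2.4699        17.2895
  8     1,005.00       448.8746     3,590.9969
  Σ                    472.7432     3,676.9327
P = 472.7432; D_Mac = 7.77786 yrs; D_mod = 7.77786/(1+0.106) = 7.03243 yrs.
ΔP/P ≈ -D_mod · Δy = -7.03243 × (-0.0025) = +0.017581 = +1.7581%.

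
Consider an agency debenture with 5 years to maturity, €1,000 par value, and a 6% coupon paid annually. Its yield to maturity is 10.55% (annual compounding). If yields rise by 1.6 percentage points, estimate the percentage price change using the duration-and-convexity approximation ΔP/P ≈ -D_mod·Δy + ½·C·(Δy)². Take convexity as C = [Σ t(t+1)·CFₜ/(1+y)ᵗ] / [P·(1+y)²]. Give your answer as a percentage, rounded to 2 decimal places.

-6.11%

With y = 0.1055:
  t   CF        PV=CF/(1+0.1055)^t    t·PV        t(t+1)·PV
  1        60.00        54.2741        54.2741         108.5482
  2        60.00        49.0946        98.1892         294.5676
  3        60.00        44.4094       133.2282         532.9129
  4        60.00        40.1713       160.6853         803.4267
  5     1,060.00       641.9662     3,209.8308      19,258.9846
  Σ                    829.9156     3,656.2076      20,998.4400
P = 829.9156; D_Mac = 4.40552 yrs; D_mod = 3.98509 yrs; C = 20.70311.
Duration effect: -3.98509 × (+0.016) = -0.063761
Convexity effect: 0.5 × 20.70311 × (0.016)² = +0.0026500
ΔP/P ≈ -0.063761 + 0.0026500 = -0.061111 = -6.1111%.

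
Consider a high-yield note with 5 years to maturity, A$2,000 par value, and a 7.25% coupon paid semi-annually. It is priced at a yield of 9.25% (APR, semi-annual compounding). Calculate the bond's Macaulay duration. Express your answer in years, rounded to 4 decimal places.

Periodic yield y = 0.04625. Discount each cash flow and weight by its period:
  t   CF        PV=CF/(1+0.04625)^t    t·PV
  1        72.50        69.2951        69.2951
  2        72.50        66.2319       132.4638
  3        72.50        63.3041       189.9122
  4        72.50        60.5057       242.0227
  5        72.50        57.8310       289.1550
  6        72.50        55.2745       331.6473
  7        72.50        52.8311       369.8177
  8        72.50        50.4957       403.9655
  9        72.50        48.2635       434.3715
  10    2,072.50     1,318.6812    13,186.8124
  Σ                  1,842.7138    15,649.4631
Price P = Σ PV = 1,842.7138.
Macaulay duration = Σ(t·PV) / P = 15,649.4631 / 1,842.7138 = 8.49262 half-year periods.
In years: 8.49262 / 2 = 4.24631 years.

4.2463 years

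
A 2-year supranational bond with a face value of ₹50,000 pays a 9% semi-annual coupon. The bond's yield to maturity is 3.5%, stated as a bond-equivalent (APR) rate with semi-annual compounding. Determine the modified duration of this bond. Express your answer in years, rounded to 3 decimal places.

Periodic yield y = 0.0175. First find Macaulay duration:
  t   CF        PV=CF/(1+0.0175)^t    t·PV
  1     2,250.00     2,211.3022     2,211.3022
  2     2,250.00     2,173.2700     4,346.5400
  3     2,250.00     2,135.8919     6,407.6756
  4    52,250.00    48,747.0819   194,988.3277
  Σ                 55,267.5460   207,953.8455
P = 55,267.5460; Macaulay duration = 207,953.8455 / 55,267.5460 = 3.76268 half-year periods = 1.88134 years.
Modified duration = D_Mac / (1 + y) = 1.88134 / 1.0175 = 1.84898 years.

1.849 years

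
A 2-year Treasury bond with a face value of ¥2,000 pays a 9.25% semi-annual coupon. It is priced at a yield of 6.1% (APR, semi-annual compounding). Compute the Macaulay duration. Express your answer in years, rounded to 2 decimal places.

1.88 years

Periodic yield y = 0.0305. Discount each cash flow and weight by its period:
  t   CF        PV=CF/(1+0.0305)^t    t·PV
  1        92.50        89.7623        89.7623
  2        92.50        87.1055       174.2111
  3        92.50        84.5274       253.5823
  4     2,092.50     1,855.5535     7,422.2140
  Σ                  2,116.9487     7,939.7697
Price P = Σ PV = 2,116.9487.
Macaulay duration = Σ(t·PV) / P = 7,939.7697 / 2,116.9487 = 3.75057 half-year periods.
In years: 3.75057 / 2 = 1.87529 years.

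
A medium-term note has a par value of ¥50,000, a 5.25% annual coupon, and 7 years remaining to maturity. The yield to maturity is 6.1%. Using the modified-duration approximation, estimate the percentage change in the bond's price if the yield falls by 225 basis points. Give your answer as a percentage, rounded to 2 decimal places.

Periodic yield y = 0.061. Modified duration first:
  t   CF        PV=CF/(1+0.061)^t    t·PV
  1     2,625.00     2,474.0811     2,474.0811
  2     2,625.00     2,331.8389     4,663.6778
  3     2,625.00     2,197.7746     6,593.3239
  4     2,625.00     2,071.4181     8,285.6725
  5     2,625.00     1,952.3262     9,761.6311
  6     2,625.00     1,840.0813    11,040.4876
  7    52,625.00    34,768.3773   243,378.6409
  Σ                 47,635.8975   286,197.5149
P = 47,635.8975; D_Mac = 6.00802 yrs; D_mod = 6.00802/(1+0.061) = 5.66260 yrs.
ΔP/P ≈ -D_mod · Δy = -5.66260 × (-0.0225) = +0.127409 = +12.7409%.

+12.74%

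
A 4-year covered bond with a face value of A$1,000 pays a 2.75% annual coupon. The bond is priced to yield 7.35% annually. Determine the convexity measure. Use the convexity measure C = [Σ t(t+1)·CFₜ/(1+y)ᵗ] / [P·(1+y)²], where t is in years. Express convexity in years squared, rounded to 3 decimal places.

16.356

With y = 0.0735:
  t   CF        PV=CF/(1+0.0735)^t    t·PV        t(t+1)·PV
  1        27.50        25.6171        25.6171          51.2343
  2        27.50        23.8632        47.7264         143.1792
  3        27.50        22.2293        66.6880         266.7521
  4     1,027.50       773.7019     3,094.8074      15,474.0370
  Σ                    845.4115     3,234.8389      15,935.2025
P = 845.4115.
Convexity = Σ t(t+1)·PV / [P·(1+y)²] = 15,935.2025 / (845.4115 × 1.152402) = 16.35631.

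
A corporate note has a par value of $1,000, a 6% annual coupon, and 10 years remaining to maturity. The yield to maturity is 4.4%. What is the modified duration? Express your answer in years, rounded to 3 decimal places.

Periodic yield y = 0.044. First find Macaulay duration:
  t   CF        PV=CF/(1+0.044)^t    t·PV
  1        60.00        57.4713        57.4713
  2        60.00        55.0491       110.0982
  3        60.00        52.7290       158.1871
  4        60.00        50.5067       202.0269
  5        60.00        48.3781       241.8905
  6        60.00        46.3392       278.0350
  7        60.00        44.3862       310.7033
  8        60.00        42.5155       340.1240
  9        60.00        40.7237       366.5129
  10    1,060.00       689.1296     6,891.2956
  Σ                  1,127.2283     8,956.3447
P = 1,127.2283; Macaulay duration = 8,956.3447 / 1,127.2283 = 7.94546 years.
Modified duration = D_Mac / (1 + y) = 7.94546 / 1.044 = 7.61059 years.

7.611 years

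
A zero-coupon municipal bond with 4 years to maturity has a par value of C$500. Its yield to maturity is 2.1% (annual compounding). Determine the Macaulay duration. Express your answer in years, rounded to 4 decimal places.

A zero-coupon bond has a single cash flow at maturity, so its Macaulay duration equals its maturity: 4 years.

4.0000 years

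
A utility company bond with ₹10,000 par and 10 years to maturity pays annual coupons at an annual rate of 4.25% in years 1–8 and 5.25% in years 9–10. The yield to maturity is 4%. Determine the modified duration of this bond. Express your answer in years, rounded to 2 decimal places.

8.06 years

Periodic yield y = 0.04. First find Macaulay duration:
  t   CF        PV=CF/(1+0.04)^t    t·PV
  1       425.00       408.6538       408.6538
  2       425.00       392.9364       785.8728
  3       425.00       377.8235     1,133.4704
  4       425.00       363.2918     1,453.1671
  5       425.00       349.3190     1,746.5951
  6       425.00       335.8837     2,015.3020
  7       425.00       322.9651     2,260.7555
  8       425.00       310.5433     2,484.3467
  9       525.00       368.8580     3,319.7223
  10   10,525.00     7,110.3129    71,103.1288
  Σ                 10,340.5875    86,711.0145
P = 10,340.5875; Macaulay duration = 86,711.0145 / 10,340.5875 = 8.38550 years.
Modified duration = D_Mac / (1 + y) = 8.38550 / 1.04 = 8.06298 years.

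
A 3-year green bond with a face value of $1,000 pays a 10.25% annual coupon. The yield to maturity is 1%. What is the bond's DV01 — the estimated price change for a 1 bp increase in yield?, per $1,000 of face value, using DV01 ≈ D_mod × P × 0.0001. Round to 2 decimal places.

Periodic yield y = 0.01.
  t   CF        PV=CF/(1+0.01)^t    t·PV
  1       102.50       101.4851       101.4851
  2       102.50       100.4803       200.9607
  3     1,102.50     1,070.0756     3,210.2269
  Σ                  1,272.0411     3,512.6728
P = 1,272.0411; D_Mac = 2.76145 yrs; D_mod = 2.73410 yrs.
DV01 ≈ 2.73410 × 1,272.0411 × 0.0001 = 0.347789.

$0.35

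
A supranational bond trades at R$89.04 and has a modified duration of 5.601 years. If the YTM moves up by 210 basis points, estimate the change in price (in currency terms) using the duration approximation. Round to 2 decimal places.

-R$10.47

Duration approximation: ΔP/P ≈ -D_mod · Δy = -5.601 × (+0.021) = -0.117621.
ΔP ≈ 89.04 × (-0.117621) = -10.47297384.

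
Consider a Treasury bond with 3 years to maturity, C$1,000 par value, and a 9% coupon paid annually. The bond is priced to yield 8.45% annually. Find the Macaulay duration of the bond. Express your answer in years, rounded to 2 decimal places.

Periodic yield y = 0.0845. Discount each cash flow and weight by its year:
  t   CF        PV=CF/(1+0.0845)^t    t·PV
  1        90.00        82.9876        82.9876
  2        90.00        76.5215       153.0430
  3     1,090.00       854.5507     2,563.6521
  Σ                  1,014.0597     2,799.6826
Price P = Σ PV = 1,014.0597.
Macaulay duration = Σ(t·PV) / P = 2,799.6826 / 1,014.0597 = 2.76087 years.

2.76 years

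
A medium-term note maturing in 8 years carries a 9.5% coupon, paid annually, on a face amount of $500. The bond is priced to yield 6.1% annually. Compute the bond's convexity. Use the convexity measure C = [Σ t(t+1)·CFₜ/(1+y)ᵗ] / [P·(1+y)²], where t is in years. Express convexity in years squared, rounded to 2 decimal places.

44.53

With y = 0.061:
  t   CF        PV=CF/(1+0.061)^t    t·PV        t(t+1)·PV
  1        47.50        44.7691        44.7691          89.5382
  2        47.50        42.1952        84.3904         253.1711
  3        47.50        39.7693       119.3078         477.2311
  4        47.50        37.4828       149.9312         749.6561
  5        47.50        35.3278       176.6390       1,059.8342
  6        47.50        33.2967       199.7803       1,398.4618
  7        47.50        31.3824       219.6767       1,757.4135
  8       547.50       340.9267     2,727.4138      24,546.7245
  Σ                    605.1500     3,721.9082      30,332.0304
P = 605.1500.
Convexity = Σ t(t+1)·PV / [P·(1+y)²] = 30,332.0304 / (605.1500 × 1.125721) = 44.52539.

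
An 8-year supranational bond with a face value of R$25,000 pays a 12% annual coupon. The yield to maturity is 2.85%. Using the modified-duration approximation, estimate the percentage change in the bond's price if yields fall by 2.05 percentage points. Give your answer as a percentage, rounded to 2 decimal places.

Periodic yield y = 0.0285. Modified duration first:
  t   CF        PV=CF/(1+0.0285)^t    t·PV
  1     3,000.00     2,916.8692     2,916.8692
  2     3,000.00     2,836.0420     5,672.0841
  3     3,000.00     2,757.4546     8,272.3637
  4     3,000.00     2,681.0448    10,724.1792
  5     3,000.00     2,606.7524    13,033.7618
  6     3,000.00     2,534.5186    15,207.1115
  7     3,000.00     2,464.2864    17,250.0049
  8    28,000.00    22,362.6704   178,901.3633
  Σ                 41,159.6384   251,977.7376
P = 41,159.6384; D_Mac = 6.12196 yrs; D_mod = 6.12196/(1+0.0285) = 5.95232 yrs.
ΔP/P ≈ -D_mod · Δy = -5.95232 × (-0.0205) = +0.122023 = +12.2023%.

+12.20%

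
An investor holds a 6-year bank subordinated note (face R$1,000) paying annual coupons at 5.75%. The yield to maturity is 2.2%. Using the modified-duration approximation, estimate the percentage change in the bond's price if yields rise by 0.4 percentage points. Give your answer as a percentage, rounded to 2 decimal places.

Periodic yield y = 0.022. Modified duration first:
  t   CF        PV=CF/(1+0.022)^t    t·PV
  1        57.50        56.2622        56.2622
  2        57.50        55.0511       110.1022
  3        57.50        53.8661       161.5982
  4        57.50        52.7065       210.8260
  5        57.50        51.5719       257.8596
  6     1,057.50       928.0577     5,568.3465
  Σ                  1,197.5156     6,364.9948
P = 1,197.5156; D_Mac = 5.31517 yrs; D_mod = 5.31517/(1+0.022) = 5.20075 yrs.
ΔP/P ≈ -D_mod · Δy = -5.20075 × (+0.004) = -0.020803 = -2.0803%.

-2.08%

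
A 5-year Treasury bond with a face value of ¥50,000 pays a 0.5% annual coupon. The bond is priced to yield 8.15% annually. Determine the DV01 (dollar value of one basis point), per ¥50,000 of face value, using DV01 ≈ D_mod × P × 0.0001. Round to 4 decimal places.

¥15.8850

Periodic yield y = 0.0815.
  t   CF        PV=CF/(1+0.0815)^t    t·PV
  1       250.00       231.1604       231.1604
  2       250.00       213.7406       427.4811
  3       250.00       197.6334       592.9003
  4       250.00       182.7401       730.9605
  5    50,250.00    33,962.7968   169,813.9842
  Σ                 34,788.0714   171,796.4866
P = 34,788.0714; D_Mac = 4.93837 yrs; D_mod = 4.56623 yrs.
DV01 ≈ 4.56623 × 34,788.0714 × 0.0001 = 15.885020.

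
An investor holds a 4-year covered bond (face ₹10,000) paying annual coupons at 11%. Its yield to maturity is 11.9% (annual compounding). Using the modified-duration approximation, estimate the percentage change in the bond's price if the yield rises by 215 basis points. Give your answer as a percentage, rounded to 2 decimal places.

Periodic yield y = 0.119. Modified duration first:
  t   CF        PV=CF/(1+0.119)^t    t·PV
  1     1,100.00       983.0206       983.0206
  2     1,100.00       878.4813     1,756.9626
  3     1,100.00       785.0592     2,355.1777
  4    11,100.00     7,079.5008    28,318.0030
  Σ                  9,726.0618    33,413.1639
P = 9,726.0618; D_Mac = 3.43543 yrs; D_mod = 3.43543/(1+0.119) = 3.07009 yrs.
ΔP/P ≈ -D_mod · Δy = -3.07009 × (+0.0215) = -0.066007 = -6.6007%.

-6.60%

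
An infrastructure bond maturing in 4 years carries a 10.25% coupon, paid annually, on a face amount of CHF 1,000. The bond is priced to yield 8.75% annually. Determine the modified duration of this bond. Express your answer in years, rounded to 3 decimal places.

Periodic yield y = 0.0875. First find Macaulay duration:
  t   CF        PV=CF/(1+0.0875)^t    t·PV
  1       102.50        94.2529        94.2529
  2       102.50        86.6693       173.3386
  3       102.50        79.6959       239.0877
  4     1,102.50       788.2456     3,152.9823
  Σ                  1,048.8637     3,659.6615
P = 1,048.8637; Macaulay duration = 3,659.6615 / 1,048.8637 = 3.48917 years.
Modified duration = D_Mac / (1 + y) = 3.48917 / 1.0875 = 3.20843 years.

3.208 years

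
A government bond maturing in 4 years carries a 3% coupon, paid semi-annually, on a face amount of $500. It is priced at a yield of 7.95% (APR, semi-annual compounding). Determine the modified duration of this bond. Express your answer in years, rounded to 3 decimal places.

3.631 years

Periodic yield y = 0.03975. First find Macaulay duration:
  t   CF        PV=CF/(1+0.03975)^t    t·PV
  1         7.50         7.2133         7.2133
  2         7.50         6.9375        13.8750
  3         7.50         6.6723        20.0168
  4         7.50         6.4172        25.6688
  5         7.50         6.1719        30.8593
  6         7.50         5.9359        35.6155
  7         7.50         5.7090        39.9629
  8       507.50       371.5392     2,972.3134
  Σ                    416.5962     3,145.5251
P = 416.5962; Macaulay duration = 3,145.5251 / 416.5962 = 7.55054 half-year periods = 3.77527 years.
Modified duration = D_Mac / (1 + y) = 3.77527 / 1.03975 = 3.63094 years.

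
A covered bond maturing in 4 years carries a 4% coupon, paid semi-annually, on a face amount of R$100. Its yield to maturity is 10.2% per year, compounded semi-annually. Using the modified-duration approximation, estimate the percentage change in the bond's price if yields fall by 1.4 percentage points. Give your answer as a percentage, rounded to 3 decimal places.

Periodic yield y = 0.051. Modified duration first:
  t   CF        PV=CF/(1+0.051)^t    t·PV
  1         2.00         1.9029         1.9029
  2         2.00         1.8106         3.6212
  3         2.00         1.7227         5.1682
  4         2.00         1.6392         6.5566
  5         2.00         1.5596         7.7981
  6         2.00         1.4839         8.9036
  7         2.00         1.4119         9.8835
  8       102.00        68.5139       548.1109
  Σ                     80.0448       591.9450
P = 80.0448; D_Mac = 7.39517 half-year periods = 3.69759 yrs; D_mod = 3.69759/(1+0.051) = 3.51816 yrs.
ΔP/P ≈ -D_mod · Δy = -3.51816 × (-0.014) = +0.049254 = +4.9254%.

+4.925%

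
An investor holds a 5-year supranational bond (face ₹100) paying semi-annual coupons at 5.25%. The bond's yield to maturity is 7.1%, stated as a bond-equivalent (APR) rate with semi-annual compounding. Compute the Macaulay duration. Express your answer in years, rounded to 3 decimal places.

Periodic yield y = 0.0355. Discount each cash flow and weight by its period:
  t   CF        PV=CF/(1+0.0355)^t    t·PV
  1        2.625         2.5350         2.5350
  2        2.625         2.4481         4.8962
  3        2.625         2.3642         7.0925
  4        2.625         2.2831         9.1325
  5        2.625         2.2048        11.0242
  6        2.625         2.1293        12.7756
  7        2.625         2.0563        14.3938
  8        2.625         1.9858        15.8861
  9        2.625         1.9177        17.2592
  10     102.625        72.4023       724.0226
  Σ                     92.3265       819.0178
Price P = Σ PV = 92.3265.
Macaulay duration = Σ(t·PV) / P = 819.0178 / 92.3265 = 8.87089 half-year periods.
In years: 8.87089 / 2 = 4.43544 years.

4.435 years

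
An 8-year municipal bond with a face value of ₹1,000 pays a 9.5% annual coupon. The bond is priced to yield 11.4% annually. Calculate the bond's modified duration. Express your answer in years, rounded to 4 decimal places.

Periodic yield y = 0.114. First find Macaulay duration:
  t   CF        PV=CF/(1+0.114)^t    t·PV
  1        95.00        85.2783        85.2783
  2        95.00        76.5514       153.1028
  3        95.00        68.7176       206.1528
  4        95.00        61.6855       246.7419
  5        95.00        55.3729       276.8647
  6        95.00        49.7064       298.2385
  7        95.00        44.6198       312.3383
  8     1,095.00       461.6710     3,693.3680
  Σ                    903.6029     5,272.0854
P = 903.6029; Macaulay duration = 5,272.0854 / 903.6029 = 5.83452 years.
Modified duration = D_Mac / (1 + y) = 5.83452 / 1.114 = 5.23745 years.

5.2374 years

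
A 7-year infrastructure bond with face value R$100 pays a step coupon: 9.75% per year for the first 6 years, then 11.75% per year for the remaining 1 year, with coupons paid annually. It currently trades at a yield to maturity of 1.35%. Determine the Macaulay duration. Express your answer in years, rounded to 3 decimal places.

Periodic yield y = 0.0135. Discount each cash flow and weight by its year:
  t   CF        PV=CF/(1+0.0135)^t    t·PV
  1         9.75         9.6201         9.6201
  2         9.75         9.4920        18.9840
  3         9.75         9.3656        28.0967
  4         9.75         9.2408        36.9632
  5         9.75         9.1177        45.5886
  6         9.75         8.9963        53.9776
  7       111.75       101.7375       712.1628
  Σ                    157.5700       905.3929
Price P = Σ PV = 157.5700.
Macaulay duration = Σ(t·PV) / P = 905.3929 / 157.5700 = 5.74597 years.

5.746 years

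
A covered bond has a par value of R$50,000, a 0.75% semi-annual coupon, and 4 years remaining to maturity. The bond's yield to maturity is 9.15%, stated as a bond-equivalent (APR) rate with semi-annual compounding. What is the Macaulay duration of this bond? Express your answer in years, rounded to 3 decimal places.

Periodic yield y = 0.04575. Discount each cash flow and weight by its period:
  t   CF        PV=CF/(1+0.04575)^t    t·PV
  1       187.50       179.2972       179.2972
  2       187.50       171.4532       342.9063
  3       187.50       163.9524       491.8571
  4       187.50       156.7797       627.1187
  5       187.50       149.9208       749.6040
  6       187.50       143.3620       860.1720
  7       187.50       137.0901       959.6308
  8    50,187.50    35,089.1281   280,713.0246
  Σ                 36,190.9834   284,923.6107
Price P = Σ PV = 36,190.9834.
Macaulay duration = Σ(t·PV) / P = 284,923.6107 / 36,190.9834 = 7.87278 half-year periods.
In years: 7.87278 / 2 = 3.93639 years.

3.936 years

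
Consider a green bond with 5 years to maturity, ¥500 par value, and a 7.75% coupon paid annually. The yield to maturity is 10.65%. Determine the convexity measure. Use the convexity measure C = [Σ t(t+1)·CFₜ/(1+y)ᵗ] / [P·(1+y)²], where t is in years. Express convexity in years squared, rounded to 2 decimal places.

With y = 0.1065:
  t   CF        PV=CF/(1+0.1065)^t    t·PV        t(t+1)·PV
  1        38.75        35.0203        35.0203          70.0407
  2        38.75        31.6496        63.2993         189.8979
  3        38.75        28.6034        85.8102         343.2406
  4        38.75        25.8503       103.4013         517.0065
  5       538.75       324.8106     1,624.0530       9,744.3180
  Σ                    445.9343     1,911.5841      10,864.5037
P = 445.9343.
Convexity = Σ t(t+1)·PV / [P·(1+y)²] = 10,864.5037 / (445.9343 × 1.224342) = 19.89923.

19.90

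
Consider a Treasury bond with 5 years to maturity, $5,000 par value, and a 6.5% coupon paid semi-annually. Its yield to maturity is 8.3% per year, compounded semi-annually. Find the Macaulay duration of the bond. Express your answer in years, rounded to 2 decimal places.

4.32 years

Periodic yield y = 0.0415. Discount each cash flow and weight by its period:
  t   CF        PV=CF/(1+0.0415)^t    t·PV
  1       162.50       156.0250       156.0250
  2       162.50       149.8079       299.6159
  3       162.50       143.8386       431.5159
  4       162.50       138.1072       552.4287
  5       162.50       132.6041       663.0206
  6       162.50       127.3203       763.9219
  7       162.50       122.2471       855.7295
  8       162.50       117.3760       939.0077
  9       162.50       112.6990     1,014.2906
  10    5,162.50     3,437.6948    34,376.9484
  Σ                  4,637.7200    40,052.5041
Price P = Σ PV = 4,637.7200.
Macaulay duration = Σ(t·PV) / P = 40,052.5041 / 4,637.7200 = 8.63625 half-year periods.
In years: 8.63625 / 2 = 4.31812 years.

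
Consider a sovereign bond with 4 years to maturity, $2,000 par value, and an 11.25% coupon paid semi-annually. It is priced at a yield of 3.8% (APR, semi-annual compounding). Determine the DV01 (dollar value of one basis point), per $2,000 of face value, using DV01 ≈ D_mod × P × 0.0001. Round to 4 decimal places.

Periodic yield y = 0.019.
  t   CF        PV=CF/(1+0.019)^t    t·PV
  1       112.50       110.4024       110.4024
  2       112.50       108.3438       216.6876
  3       112.50       106.3237       318.9710
  4       112.50       104.3412       417.3648
  5       112.50       102.3957       511.9784
  6       112.50       100.4864       602.9186
  7       112.50        98.6128       690.2895
  8     2,112.50     1,817.2022    14,537.6173
  Σ                  2,548.1081    17,406.2296
P = 2,548.1081; D_Mac = 6.83104 half-year periods = 3.41552 yrs; D_mod = 3.35184 yrs.
DV01 ≈ 3.35184 × 2,548.1081 × 0.0001 = 0.854084.

$0.8541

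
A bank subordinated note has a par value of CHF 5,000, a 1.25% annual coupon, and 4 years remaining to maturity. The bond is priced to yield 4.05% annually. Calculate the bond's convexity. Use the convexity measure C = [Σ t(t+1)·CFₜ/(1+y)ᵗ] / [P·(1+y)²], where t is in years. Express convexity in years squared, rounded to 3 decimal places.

17.994

With y = 0.0405:
  t   CF        PV=CF/(1+0.0405)^t    t·PV        t(t+1)·PV
  1        62.50        60.0673        60.0673         120.1346
  2        62.50        57.7292       115.4585         346.3754
  3        62.50        55.4822       166.4466         665.7865
  4     5,062.50     4,319.1342    17,276.5368      86,382.6840
  Σ                  4,492.4129    17,618.5092      87,514.9805
P = 4,492.4129.
Convexity = Σ t(t+1)·PV / [P·(1+y)²] = 87,514.9805 / (4,492.4129 × 1.082640) = 17.99362.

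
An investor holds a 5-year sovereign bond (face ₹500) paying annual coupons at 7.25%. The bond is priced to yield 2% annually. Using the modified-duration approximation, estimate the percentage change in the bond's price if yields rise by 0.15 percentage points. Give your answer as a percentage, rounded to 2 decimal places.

Periodic yield y = 0.02. Modified duration first:
  t   CF        PV=CF/(1+0.02)^t    t·PV
  1        36.25        35.5392        35.5392
  2        36.25        34.8424        69.6847
  3        36.25        34.1592       102.4776
  4        36.25        33.4894       133.9576
  5       536.25       485.6981     2,428.4907
  Σ                    623.7283     2,770.1498
P = 623.7283; D_Mac = 4.44128 yrs; D_mod = 4.44128/(1+0.02) = 4.35419 yrs.
ΔP/P ≈ -D_mod · Δy = -4.35419 × (+0.0015) = -0.006531 = -0.6531%.

-0.65%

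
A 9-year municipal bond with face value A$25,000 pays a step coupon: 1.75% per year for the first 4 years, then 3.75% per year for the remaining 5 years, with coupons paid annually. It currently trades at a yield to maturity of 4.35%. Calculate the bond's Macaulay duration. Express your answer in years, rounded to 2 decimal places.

8.20 years

Periodic yield y = 0.0435. Discount each cash flow and weight by its year:
  t   CF        PV=CF/(1+0.0435)^t    t·PV
  1       437.50       419.2621       419.2621
  2       437.50       401.7845       803.5689
  3       437.50       385.0354     1,155.1063
  4       437.50       368.9846     1,475.9384
  5       937.50       757.7205     3,788.6023
  6       937.50       726.1336     4,356.8018
  7       937.50       695.8636     4,871.0450
  8       937.50       666.8554     5,334.8429
  9    25,937.50    17,680.5607   159,125.0462
  Σ                 22,102.2003   181,330.2140
Price P = Σ PV = 22,102.2003.
Macaulay duration = Σ(t·PV) / P = 181,330.2140 / 22,102.2003 = 8.20417 years.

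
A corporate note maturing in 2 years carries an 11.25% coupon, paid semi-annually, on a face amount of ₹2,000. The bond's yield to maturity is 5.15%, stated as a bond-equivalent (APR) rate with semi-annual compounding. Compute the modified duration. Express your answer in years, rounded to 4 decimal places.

1.8083 years

Periodic yield y = 0.02575. First find Macaulay duration:
  t   CF        PV=CF/(1+0.02575)^t    t·PV
  1       112.50       109.6758       109.6758
  2       112.50       106.9226       213.8452
  3       112.50       104.2385       312.7154
  4     2,112.50     1,908.2295     7,632.9182
  Σ                  2,229.0664     8,269.1545
P = 2,229.0664; Macaulay duration = 8,269.1545 / 2,229.0664 = 3.70969 half-year periods = 1.85485 years.
Modified duration = D_Mac / (1 + y) = 1.85485 / 1.02575 = 1.80828 years.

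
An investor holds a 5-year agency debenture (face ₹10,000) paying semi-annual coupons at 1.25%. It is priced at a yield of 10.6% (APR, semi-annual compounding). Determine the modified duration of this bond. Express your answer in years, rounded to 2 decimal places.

Periodic yield y = 0.053. First find Macaulay duration:
  t   CF        PV=CF/(1+0.053)^t    t·PV
  1        62.50        59.3542        59.3542
  2        62.50        56.3668       112.7336
  3        62.50        53.5297       160.5891
  4        62.50        50.8354       203.3417
  5        62.50        48.2768       241.3838
  6        62.50        45.8469       275.0813
  7        62.50        43.5393       304.7751
  8        62.50        41.3479       330.7829
  9        62.50        39.2667       353.4005
  10   10,062.50     6,003.7442    60,037.4422
  Σ                  6,442.1079    62,078.8845
P = 6,442.1079; Macaulay duration = 62,078.8845 / 6,442.1079 = 9.63642 half-year periods = 4.81821 years.
Modified duration = D_Mac / (1 + y) = 4.81821 / 1.053 = 4.57570 years.

4.58 years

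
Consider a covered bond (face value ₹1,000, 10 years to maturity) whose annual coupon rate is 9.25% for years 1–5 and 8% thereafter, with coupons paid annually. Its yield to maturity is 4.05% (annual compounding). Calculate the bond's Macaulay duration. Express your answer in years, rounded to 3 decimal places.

Periodic yield y = 0.0405. Discount each cash flow and weight by its year:
  t   CF        PV=CF/(1+0.0405)^t    t·PV
  1        92.50        88.8996        88.8996
  2        92.50        85.4393       170.8786
  3        92.50        82.1137       246.3410
  4        92.50        78.9175       315.6701
  5        92.50        75.8458       379.2288
  6        80.00        63.0431       378.2585
  7        80.00        60.5892       424.1246
  8        80.00        58.2309       465.8470
  9        80.00        55.9643       503.6789
  10    1,080.00       726.1108     7,261.1082
  Σ                  1,375.1541    10,234.0352
Price P = Σ PV = 1,375.1541.
Macaulay duration = Σ(t·PV) / P = 10,234.0352 / 1,375.1541 = 7.44210 years.

7.442 years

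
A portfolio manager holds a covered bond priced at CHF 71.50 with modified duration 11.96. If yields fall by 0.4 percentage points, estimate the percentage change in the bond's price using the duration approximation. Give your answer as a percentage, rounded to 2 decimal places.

Duration approximation: ΔP/P ≈ -D_mod · Δy = -11.96 × (-0.004) = +0.047840.
As a percentage: +4.7840%.

+4.78%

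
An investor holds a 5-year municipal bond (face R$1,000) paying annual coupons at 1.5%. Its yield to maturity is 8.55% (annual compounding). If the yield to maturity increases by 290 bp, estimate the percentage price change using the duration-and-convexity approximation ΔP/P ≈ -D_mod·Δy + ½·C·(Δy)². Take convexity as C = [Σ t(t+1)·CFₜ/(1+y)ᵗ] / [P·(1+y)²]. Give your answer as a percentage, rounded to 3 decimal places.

-11.865%

With y = 0.0855:
  t   CF        PV=CF/(1+0.0855)^t    t·PV        t(t+1)·PV
  1        15.00        13.8185        13.8185          27.6370
  2        15.00        12.7301        25.4602          76.3806
  3        15.00        11.7274        35.1822         140.7288
  4        15.00        10.8037        43.2147         216.0737
  5     1,015.00       673.4679     3,367.3395      20,204.0371
  Σ                    722.5476     3,485.0152      20,664.8573
P = 722.5476; D_Mac = 4.82323 yrs; D_mod = 4.44333 yrs; C = 24.27204.
Duration effect: -4.44333 × (+0.029) = -0.128857
Convexity effect: 0.5 × 24.27204 × (0.029)² = +0.0102064
ΔP/P ≈ -0.128857 + 0.0102064 = -0.118650 = -11.8650%.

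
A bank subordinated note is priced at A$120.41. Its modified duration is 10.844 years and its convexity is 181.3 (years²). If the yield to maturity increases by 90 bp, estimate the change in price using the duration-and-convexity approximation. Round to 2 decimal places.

Duration effect: -D_mod·Δy = -10.844 × (+0.009) = -0.097596
Convexity effect: ½·C·(Δy)² = 0.5 × 181.3 × (0.009)² = +0.00734265
ΔP/P ≈ -0.097596 + 0.00734265 = -0.09025335
ΔP ≈ 120.41 × (-0.09025335) = -10.8674058735.

-A$10.87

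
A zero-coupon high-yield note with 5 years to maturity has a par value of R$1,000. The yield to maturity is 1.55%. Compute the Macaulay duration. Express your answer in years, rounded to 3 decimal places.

A zero-coupon bond has a single cash flow at maturity, so its Macaulay duration equals its maturity: 5 years.

5.000 years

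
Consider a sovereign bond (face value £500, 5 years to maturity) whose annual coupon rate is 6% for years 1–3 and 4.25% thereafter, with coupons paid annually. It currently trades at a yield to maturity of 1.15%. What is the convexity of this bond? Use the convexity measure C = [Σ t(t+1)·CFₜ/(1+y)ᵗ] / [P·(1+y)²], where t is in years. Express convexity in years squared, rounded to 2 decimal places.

25.65

With y = 0.0115:
  t   CF        PV=CF/(1+0.0115)^t    t·PV        t(t+1)·PV
  1        30.00        29.6589        29.6589          59.3178
  2        30.00        29.3217        58.6434         175.9303
  3        30.00        28.9884        86.9651         347.8603
  4        21.25        20.3000        81.1999         405.9994
  5       521.25       492.2850     2,461.4252      14,768.5510
  Σ                    600.5540     2,717.8925      15,757.6589
P = 600.5540.
Convexity = Σ t(t+1)·PV / [P·(1+y)²] = 15,757.6589 / (600.5540 × 1.023132) = 25.64530.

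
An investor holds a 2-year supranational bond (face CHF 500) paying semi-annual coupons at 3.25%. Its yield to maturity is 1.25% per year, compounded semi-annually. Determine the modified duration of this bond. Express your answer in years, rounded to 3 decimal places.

1.941 years

Periodic yield y = 0.00625. First find Macaulay duration:
  t   CF        PV=CF/(1+0.00625)^t    t·PV
  1        8.125         8.0745         8.0745
  2        8.125         8.0244        16.0488
  3        8.125         7.9745        23.9236
  4      508.125       495.6179     1,982.4716
  Σ                    519.6914     2,030.5185
P = 519.6914; Macaulay duration = 2,030.5185 / 519.6914 = 3.90716 half-year periods = 1.95358 years.
Modified duration = D_Mac / (1 + y) = 1.95358 / 1.00625 = 1.94145 years.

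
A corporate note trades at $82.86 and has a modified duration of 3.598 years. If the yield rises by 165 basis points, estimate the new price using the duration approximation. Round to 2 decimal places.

$77.94

Duration approximation: ΔP/P ≈ -D_mod · Δy = -3.598 × (+0.0165) = -0.059367.
New price ≈ 82.86 × (1 - 0.059367) = 77.94085038.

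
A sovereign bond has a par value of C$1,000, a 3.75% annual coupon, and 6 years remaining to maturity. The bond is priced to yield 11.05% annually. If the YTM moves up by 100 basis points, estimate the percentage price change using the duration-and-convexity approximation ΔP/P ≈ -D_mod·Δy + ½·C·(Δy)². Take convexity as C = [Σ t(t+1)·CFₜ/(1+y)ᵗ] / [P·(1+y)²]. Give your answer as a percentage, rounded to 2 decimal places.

-4.68%

With y = 0.1105:
  t   CF        PV=CF/(1+0.1105)^t    t·PV        t(t+1)·PV
  1        37.50        33.7686        33.7686          67.5371
  2        37.50        30.4084        60.8169         182.4506
  3        37.50        27.3827        82.1480         328.5919
  4        37.50        24.6580        98.6318         493.1591
  5        37.50        22.2044       111.0218         666.1311
  6     1,037.50       553.1931     3,319.1584      23,234.1088
  Σ                    691.6151     3,705.5455      24,971.9786
P = 691.6151; D_Mac = 5.35781 yrs; D_mod = 4.82469 yrs; C = 29.27867.
Duration effect: -4.82469 × (+0.01) = -0.048247
Convexity effect: 0.5 × 29.27867 × (0.01)² = +0.0014639
ΔP/P ≈ -0.048247 + 0.0014639 = -0.046783 = -4.6783%.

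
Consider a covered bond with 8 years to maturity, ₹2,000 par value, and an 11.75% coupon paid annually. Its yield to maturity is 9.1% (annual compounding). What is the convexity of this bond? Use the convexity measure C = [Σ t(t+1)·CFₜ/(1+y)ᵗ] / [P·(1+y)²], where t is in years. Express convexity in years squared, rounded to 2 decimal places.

38.43

With y = 0.091:
  t   CF        PV=CF/(1+0.091)^t    t·PV        t(t+1)·PV
  1       235.00       215.3987       215.3987         430.7974
  2       235.00       197.4324       394.8647       1,184.5942
  3       235.00       180.9646       542.8938       2,171.5751
  4       235.00       165.8704       663.4816       3,317.4078
  5       235.00       152.0352       760.1759       4,561.0556
  6       235.00       139.3540       836.1238       5,852.8669
  7       235.00       127.7305       894.1135       7,152.9079
  8     2,235.00     1,113.4726     8,907.7806      80,170.0250
  Σ                  2,292.2583    13,214.8326     104,841.2300
P = 2,292.2583.
Convexity = Σ t(t+1)·PV / [P·(1+y)²] = 104,841.2300 / (2,292.2583 × 1.190281) = 38.42546.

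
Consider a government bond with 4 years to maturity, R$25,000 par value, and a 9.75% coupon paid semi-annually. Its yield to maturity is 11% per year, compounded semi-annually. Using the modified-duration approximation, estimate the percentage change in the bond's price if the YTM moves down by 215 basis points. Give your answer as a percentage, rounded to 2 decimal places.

Periodic yield y = 0.055. Modified duration first:
  t   CF        PV=CF/(1+0.055)^t    t·PV
  1     1,218.75     1,155.2133     1,155.2133
  2     1,218.75     1,094.9889     2,189.9778
  3     1,218.75     1,037.9042     3,113.7125
  4     1,218.75       983.7954     3,935.1816
  5     1,218.75       932.5075     4,662.5375
  6     1,218.75       883.8934     5,303.3602
  7     1,218.75       837.8136     5,864.6953
  8    26,218.75    17,084.1079   136,672.8631
  Σ                 24,010.2241   162,897.5411
P = 24,010.2241; D_Mac = 6.78451 half-year periods = 3.39225 yrs; D_mod = 3.39225/(1+0.055) = 3.21541 yrs.
ΔP/P ≈ -D_mod · Δy = -3.21541 × (-0.0215) = +0.069131 = +6.9131%.

+6.91%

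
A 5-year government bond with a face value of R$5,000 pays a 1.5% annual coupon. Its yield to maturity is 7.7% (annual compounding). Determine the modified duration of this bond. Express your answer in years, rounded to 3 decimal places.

Periodic yield y = 0.077. First find Macaulay duration:
  t   CF        PV=CF/(1+0.077)^t    t·PV
  1        75.00        69.6379        69.6379
  2        75.00        64.6591       129.3183
  3        75.00        60.0363       180.1090
  4        75.00        55.7440       222.9762
  5     5,075.00     3,502.3338    17,511.6688
  Σ                  3,752.4111    18,113.7101
P = 3,752.4111; Macaulay duration = 18,113.7101 / 3,752.4111 = 4.82722 years.
Modified duration = D_Mac / (1 + y) = 4.82722 / 1.077 = 4.48210 years.

4.482 years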